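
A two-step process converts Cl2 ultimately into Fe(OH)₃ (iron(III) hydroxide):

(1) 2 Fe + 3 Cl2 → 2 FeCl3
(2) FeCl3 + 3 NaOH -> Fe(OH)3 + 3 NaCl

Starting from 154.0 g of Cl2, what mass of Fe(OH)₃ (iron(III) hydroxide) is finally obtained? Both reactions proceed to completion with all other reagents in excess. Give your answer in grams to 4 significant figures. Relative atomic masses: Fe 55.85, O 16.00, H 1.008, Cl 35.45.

M(Cl2) = 2(35.45) = 70.90 g/mol.
M(Fe(OH)3) = 55.85 + 3(16.00) + 3(1.008) = 106.874 g/mol.
n(Cl2) = 154.00 / 70.90 = 2.1721 mol.
Step 1 gives a 3:2 ratio of Cl2 to FeCl3, so n(FeCl3) = 1.4480 mol.
In step 2 the FeCl3:Fe(OH)3 ratio is 1:1, so n(Fe(OH)3) = 1.4480 mol.
Mass of Fe(OH)3 = 1.4480 × 106.874 = 154.76 g.

154.8 g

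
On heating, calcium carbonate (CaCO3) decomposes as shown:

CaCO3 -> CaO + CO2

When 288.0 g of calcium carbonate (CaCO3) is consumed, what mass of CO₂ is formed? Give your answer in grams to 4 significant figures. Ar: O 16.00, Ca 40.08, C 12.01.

126.6 g

M(CaCO3) = 40.08 + 12.01 + 3(16.00) = 100.09 g/mol.
M(CO2) = 12.01 + 2(16.00) = 44.01 g/mol.
n(CaCO3) = 288.00 g / 100.09 g/mol = 2.8774 mol.
From the equation the CaCO3:CO2 mole ratio is 1:1, so n(CO2) = 2.8774 × 1/1 = 2.8774 mol.
Mass of CO2 = 2.8774 mol × 44.01 g/mol = 126.63 g.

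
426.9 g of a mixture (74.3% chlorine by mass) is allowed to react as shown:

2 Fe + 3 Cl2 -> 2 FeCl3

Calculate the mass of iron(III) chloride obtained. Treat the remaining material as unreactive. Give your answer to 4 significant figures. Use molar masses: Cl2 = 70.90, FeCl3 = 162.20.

Mass of pure Cl2 = 426.9 g × 0.743 = 317.19 g.
n(Cl2) = 317.19 g / 70.90 g/mol = 4.4737 mol.
From the equation the Cl2:FeCl3 mole ratio is 3:2, so n(FeCl3) = 4.4737 × 2/3 = 2.9825 mol.
Mass of FeCl3 = 2.9825 mol × 162.20 g/mol = 483.76 g.

483.8 g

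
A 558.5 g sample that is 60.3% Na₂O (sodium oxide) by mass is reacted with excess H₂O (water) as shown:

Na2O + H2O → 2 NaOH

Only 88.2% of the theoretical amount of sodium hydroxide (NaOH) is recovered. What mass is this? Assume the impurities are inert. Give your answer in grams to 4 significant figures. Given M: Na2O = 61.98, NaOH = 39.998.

383.4 g

Pure Na2O available = 558.5 g × 0.603 = 336.78 g.
n(Na2O) = 336.78 g / 61.98 g/mol = 5.4336 mol.
From the equation the Na2O:NaOH mole ratio is 1:2, so n(NaOH) = 5.4336 × 2/1 = 10.867 mol.
Mass of NaOH = 10.867 mol × 39.998 g/mol = 434.67 g.
Actual mass collected = 434.67 g × 0.882 = 383.38 g.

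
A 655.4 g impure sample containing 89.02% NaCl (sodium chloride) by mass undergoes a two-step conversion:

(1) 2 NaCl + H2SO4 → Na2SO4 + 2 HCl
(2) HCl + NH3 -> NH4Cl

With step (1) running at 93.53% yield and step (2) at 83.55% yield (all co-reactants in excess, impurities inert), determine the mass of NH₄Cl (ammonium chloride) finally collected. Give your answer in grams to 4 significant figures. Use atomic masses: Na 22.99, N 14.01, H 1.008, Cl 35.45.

Pure NaCl = 655.4 × 0.8902 = 583.44 g.
M(NaCl) = 22.99 + 35.45 = 58.44 g/mol.
M(NH4Cl) = 14.01 + 4(1.008) + 35.45 = 53.492 g/mol.
n(NaCl) = 583.44 / 58.44 = 9.9835 mol.
Step 1 (NaCl:HCl = 2:2): theoretical n(HCl) = 9.9835 mol; at 93.53% yield, n(HCl) = 9.3376 mol.
Step 2 (HCl:NH4Cl = 1:1): theoretical n(NH4Cl) = 9.3376 mol, so theoretical mass = 9.3376 × 53.492 = 499.49 g.
At 83.55% yield, actual mass of NH4Cl = 499.49 × 0.8355 = 417.32 g.

417.3 g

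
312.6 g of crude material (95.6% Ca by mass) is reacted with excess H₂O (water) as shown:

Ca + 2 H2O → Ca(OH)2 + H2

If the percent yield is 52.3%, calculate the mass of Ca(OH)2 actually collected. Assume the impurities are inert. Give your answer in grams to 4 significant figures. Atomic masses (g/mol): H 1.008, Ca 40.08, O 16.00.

288.9 g

Pure Ca available = 312.6 g × 0.956 = 298.85 g.
M(Ca) = 40.08 g/mol.
M(Ca(OH)2) = 40.08 + 2(16.00) + 2(1.008) = 74.096 g/mol.
n(Ca) = 298.85 g / 40.08 g/mol = 7.4562 mol.
From the equation the Ca:Ca(OH)2 mole ratio is 1:1, so n(Ca(OH)2) = 7.4562 × 1/1 = 7.4562 mol.
Mass of Ca(OH)2 = 7.4562 mol × 74.096 g/mol = 552.48 g.
Actual mass collected = 552.48 g × 0.523 = 288.95 g.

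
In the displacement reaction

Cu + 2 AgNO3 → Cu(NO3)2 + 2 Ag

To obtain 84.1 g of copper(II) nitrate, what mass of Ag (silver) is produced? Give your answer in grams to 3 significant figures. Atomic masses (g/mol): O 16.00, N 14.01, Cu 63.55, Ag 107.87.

96.7 g

M(Cu(NO3)2) = 63.55 + 2(14.01) + 6(16.00) = 187.57 g/mol.
M(Ag) = 107.87 g/mol.
n(Cu(NO3)2) = 84.10 g / 187.57 g/mol = 0.4484 mol.
From the equation the Cu(NO3)2:Ag mole ratio is 1:2, so n(Ag) = 0.4484 × 2/1 = 0.8967 mol.
Mass of Ag = 0.8967 mol × 107.87 g/mol = 96.73 g.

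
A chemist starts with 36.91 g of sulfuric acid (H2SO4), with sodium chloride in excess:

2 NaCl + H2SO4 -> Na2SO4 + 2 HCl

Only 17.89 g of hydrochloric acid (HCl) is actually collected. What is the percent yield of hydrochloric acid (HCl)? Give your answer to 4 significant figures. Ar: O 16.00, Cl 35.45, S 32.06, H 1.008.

M(H2SO4) = 2(1.008) + 32.06 + 4(16.00) = 98.076 g/mol.
M(HCl) = 1.008 + 35.45 = 36.458 g/mol.
n(H2SO4) = 36.910 g / 98.076 g/mol = 0.37634 mol.
From the equation the H2SO4:HCl mole ratio is 1:2, so n(HCl) = 0.37634 × 2/1 = 0.75268 mol.
Mass of HCl = 0.75268 mol × 36.458 g/mol = 27.441 g.
This is the theoretical yield. Percent yield = 17.89 g / 27.441 g × 100% = 65.194%.

65.19 %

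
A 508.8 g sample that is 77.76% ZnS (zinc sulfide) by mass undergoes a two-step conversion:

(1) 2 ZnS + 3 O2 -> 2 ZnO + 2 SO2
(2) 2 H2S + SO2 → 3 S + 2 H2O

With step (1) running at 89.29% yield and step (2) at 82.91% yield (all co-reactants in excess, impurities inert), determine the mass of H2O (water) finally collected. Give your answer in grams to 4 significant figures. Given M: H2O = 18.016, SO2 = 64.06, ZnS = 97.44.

108.3 g

Pure ZnS = 508.8 × 0.7776 = 395.64 g.
n(ZnS) = 395.64 / 97.44 = 4.0604 mol.
Step 1 (ZnS:SO2 = 2:2): theoretical n(SO2) = 4.0604 mol; at 89.29% yield, n(SO2) = 3.6255 mol.
Step 2 (SO2:H2O = 1:2): theoretical n(H2O) = 7.2510 mol, so theoretical mass = 7.2510 × 18.016 = 130.63 g.
At 82.91% yield, actual mass of H2O = 130.63 × 0.8291 = 108.31 g.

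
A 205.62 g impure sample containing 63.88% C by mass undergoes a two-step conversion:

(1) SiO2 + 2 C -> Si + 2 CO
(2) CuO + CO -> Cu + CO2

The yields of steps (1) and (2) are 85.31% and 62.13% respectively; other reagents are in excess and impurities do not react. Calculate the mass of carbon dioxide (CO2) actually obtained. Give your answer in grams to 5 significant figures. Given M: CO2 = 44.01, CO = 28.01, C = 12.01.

Pure C = 205.62 × 0.6388 = 131.350 g.
n(C) = 131.350 / 12.01 = 10.9367 mol.
Step 1 (C:CO = 2:2): theoretical n(CO) = 10.9367 mol; at 85.31% yield, n(CO) = 9.33012 mol.
Step 2 (CO:CO2 = 1:1): theoretical n(CO2) = 9.33012 mol, so theoretical mass = 9.33012 × 44.01 = 410.619 g.
At 62.13% yield, actual mass of CO2 = 410.619 × 0.6213 = 255.117 g.

255.12 g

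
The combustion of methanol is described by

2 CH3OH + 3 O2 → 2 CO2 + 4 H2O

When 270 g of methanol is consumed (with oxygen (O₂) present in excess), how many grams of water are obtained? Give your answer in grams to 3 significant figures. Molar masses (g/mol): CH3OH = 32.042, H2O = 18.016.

304 g

n(CH3OH) = 270.0 g / 32.042 g/mol = 8.426 mol.
From the equation the CH3OH:H2O mole ratio is 2:4, so n(H2O) = 8.426 × 4/2 = 16.85 mol.
Mass of H2O = 16.85 mol × 18.016 g/mol = 303.6 g.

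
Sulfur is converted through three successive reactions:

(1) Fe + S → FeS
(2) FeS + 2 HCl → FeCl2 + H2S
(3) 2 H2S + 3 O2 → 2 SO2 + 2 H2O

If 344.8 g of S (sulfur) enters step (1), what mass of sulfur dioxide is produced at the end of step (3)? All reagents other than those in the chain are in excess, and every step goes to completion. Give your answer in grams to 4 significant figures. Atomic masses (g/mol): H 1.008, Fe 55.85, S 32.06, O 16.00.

689.0 g

M(S) = 32.06 g/mol.
M(SO2) = 32.06 + 2(16.00) = 64.06 g/mol.
n(S) = 344.8 / 32.06 = 10.755 mol.
Reaction (1): S→FeS ratio 1:1 ⇒ n(FeS) = 10.755 mol.
Reaction (2): FeS→H2S ratio 1:1 ⇒ n(H2S) = 10.755 mol.
Reaction (3): H2S→SO2 ratio 2:2 ⇒ n(SO2) = 10.755 mol.
Mass of SO2 = 10.755 × 64.06 = 688.95 g.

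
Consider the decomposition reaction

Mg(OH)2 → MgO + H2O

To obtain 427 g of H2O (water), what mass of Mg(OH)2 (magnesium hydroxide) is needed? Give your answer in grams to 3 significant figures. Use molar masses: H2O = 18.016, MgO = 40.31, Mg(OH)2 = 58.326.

n(H2O) = 427.0 g / 18.016 g/mol = 23.70 mol.
From the equation the H2O:Mg(OH)2 mole ratio is 1:1, so n(Mg(OH)2) = 23.70 × 1/1 = 23.70 mol.
Mass of Mg(OH)2 = 23.70 mol × 58.326 g/mol = 1382 g.

1380 g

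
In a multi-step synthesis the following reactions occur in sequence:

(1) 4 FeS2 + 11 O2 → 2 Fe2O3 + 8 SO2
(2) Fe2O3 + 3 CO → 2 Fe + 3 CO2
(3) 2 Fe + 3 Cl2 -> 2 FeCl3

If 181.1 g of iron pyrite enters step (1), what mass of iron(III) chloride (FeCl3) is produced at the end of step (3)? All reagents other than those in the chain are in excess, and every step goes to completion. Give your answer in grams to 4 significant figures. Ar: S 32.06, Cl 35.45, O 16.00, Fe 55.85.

M(FeS2) = 55.85 + 2(32.06) = 119.97 g/mol.
M(FeCl3) = 55.85 + 3(35.45) = 162.20 g/mol.
n(FeS2) = 181.1 / 119.97 = 1.5095 mol.
Reaction (1): FeS2→Fe2O3 ratio 4:2 ⇒ n(Fe2O3) = 0.75477 mol.
Reaction (2): Fe2O3→Fe ratio 1:2 ⇒ n(Fe) = 1.5095 mol.
Reaction (3): Fe→FeCl3 ratio 2:2 ⇒ n(FeCl3) = 1.5095 mol.
Mass of FeCl3 = 1.5095 × 162.20 = 244.85 g.

244.8 g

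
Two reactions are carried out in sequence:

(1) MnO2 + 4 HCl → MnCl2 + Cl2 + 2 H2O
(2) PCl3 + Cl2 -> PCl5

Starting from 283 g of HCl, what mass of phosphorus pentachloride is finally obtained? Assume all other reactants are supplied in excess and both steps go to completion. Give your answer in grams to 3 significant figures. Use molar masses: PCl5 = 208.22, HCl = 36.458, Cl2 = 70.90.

n(HCl) = 283.0 / 36.458 = 7.762 mol.
Step 1 gives a 4:1 ratio of HCl to Cl2, so n(Cl2) = 1.941 mol.
In step 2 the Cl2:PCl5 ratio is 1:1, so n(PCl5) = 1.941 mol.
Mass of PCl5 = 1.941 × 208.22 = 404.1 g.

404 g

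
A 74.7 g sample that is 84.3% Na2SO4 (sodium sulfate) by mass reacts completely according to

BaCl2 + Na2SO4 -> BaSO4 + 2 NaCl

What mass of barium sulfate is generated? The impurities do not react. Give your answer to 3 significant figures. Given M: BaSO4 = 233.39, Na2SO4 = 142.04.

103 g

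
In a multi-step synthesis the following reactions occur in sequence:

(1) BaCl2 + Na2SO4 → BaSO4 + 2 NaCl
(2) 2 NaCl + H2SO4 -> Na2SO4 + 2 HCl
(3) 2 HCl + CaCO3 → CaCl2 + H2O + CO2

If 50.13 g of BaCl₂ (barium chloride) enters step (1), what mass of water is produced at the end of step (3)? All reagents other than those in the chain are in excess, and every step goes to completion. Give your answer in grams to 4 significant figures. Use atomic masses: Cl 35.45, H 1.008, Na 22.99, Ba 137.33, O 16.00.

4.337 g

M(BaCl2) = 137.33 + 2(35.45) = 208.23 g/mol.
M(H2O) = 2(1.008) + 16.00 = 18.016 g/mol.
n(BaCl2) = 50.13 / 208.23 = 0.24074 mol.
Reaction (1): BaCl2→NaCl ratio 1:2 ⇒ n(NaCl) = 0.48149 mol.
Reaction (2): NaCl→HCl ratio 2:2 ⇒ n(HCl) = 0.48149 mol.
Reaction (3): HCl→H2O ratio 2:1 ⇒ n(H2O) = 0.24074 mol.
Mass of H2O = 0.24074 × 18.016 = 4.3372 g.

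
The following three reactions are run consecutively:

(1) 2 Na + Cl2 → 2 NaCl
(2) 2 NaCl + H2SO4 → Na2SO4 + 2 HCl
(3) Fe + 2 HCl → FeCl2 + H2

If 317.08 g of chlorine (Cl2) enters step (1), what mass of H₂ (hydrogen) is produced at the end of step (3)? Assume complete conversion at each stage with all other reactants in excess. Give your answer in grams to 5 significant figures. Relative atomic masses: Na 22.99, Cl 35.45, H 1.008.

9.0160 g

M(Cl2) = 2(35.45) = 70.90 g/mol.
M(H2) = 2(1.008) = 2.016 g/mol.
n(Cl2) = 317.08 / 70.90 = 4.47221 mol.
Reaction (1): Cl2→NaCl ratio 1:2 ⇒ n(NaCl) = 8.94443 mol.
Reaction (2): NaCl→HCl ratio 2:2 ⇒ n(HCl) = 8.94443 mol.
Reaction (3): HCl→H2 ratio 2:1 ⇒ n(H2) = 4.47221 mol.
Mass of H2 = 4.47221 × 2.016 = 9.01598 g.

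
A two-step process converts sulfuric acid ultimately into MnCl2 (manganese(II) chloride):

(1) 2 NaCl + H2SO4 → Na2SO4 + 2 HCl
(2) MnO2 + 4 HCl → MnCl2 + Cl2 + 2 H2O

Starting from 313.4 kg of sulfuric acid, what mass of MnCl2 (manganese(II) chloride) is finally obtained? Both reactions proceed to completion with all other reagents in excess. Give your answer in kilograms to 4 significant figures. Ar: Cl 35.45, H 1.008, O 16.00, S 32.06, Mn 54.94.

201.1 kg

M(H2SO4) = 2(1.008) + 32.06 + 4(16.00) = 98.076 g/mol.
M(MnCl2) = 54.94 + 2(35.45) = 125.84 g/mol.
313.4 kg = 313400 g.
n(H2SO4) = 313400 / 98.076 = 3195.5 mol.
Step 1 gives a 1:2 ratio of H2SO4 to HCl, so n(HCl) = 6391.0 mol.
In step 2 the HCl:MnCl2 ratio is 4:1, so n(MnCl2) = 1597.7 mol.
Mass of MnCl2 = 1597.7 × 125.84 = 201060 g = 201.1 kg.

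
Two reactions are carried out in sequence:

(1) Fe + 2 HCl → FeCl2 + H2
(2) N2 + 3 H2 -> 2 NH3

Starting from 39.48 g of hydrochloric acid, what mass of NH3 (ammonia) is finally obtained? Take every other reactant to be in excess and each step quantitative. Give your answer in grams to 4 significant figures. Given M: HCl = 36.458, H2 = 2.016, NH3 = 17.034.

6.149 g

n(HCl) = 39.480 / 36.458 = 1.0829 mol.
Step 1 gives a 2:1 ratio of HCl to H2, so n(H2) = 0.54144 mol.
In step 2 the H2:NH3 ratio is 3:2, so n(NH3) = 0.36096 mol.
Mass of NH3 = 0.36096 × 17.034 = 6.1486 g.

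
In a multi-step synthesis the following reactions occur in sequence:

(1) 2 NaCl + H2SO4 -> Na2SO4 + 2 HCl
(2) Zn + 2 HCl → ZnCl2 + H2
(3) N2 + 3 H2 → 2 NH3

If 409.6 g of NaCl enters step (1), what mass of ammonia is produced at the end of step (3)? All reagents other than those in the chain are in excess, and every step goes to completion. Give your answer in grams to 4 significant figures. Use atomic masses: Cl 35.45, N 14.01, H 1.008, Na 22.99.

M(NaCl) = 22.99 + 35.45 = 58.44 g/mol.
M(NH3) = 14.01 + 3(1.008) = 17.034 g/mol.
n(NaCl) = 409.6 / 58.44 = 7.0089 mol.
Reaction (1): NaCl→HCl ratio 2:2 ⇒ n(HCl) = 7.0089 mol.
Reaction (2): HCl→H2 ratio 2:1 ⇒ n(H2) = 3.5044 mol.
Reaction (3): H2→NH3 ratio 3:2 ⇒ n(NH3) = 2.3363 mol.
Mass of NH3 = 2.3363 × 17.034 = 39.797 g.

39.80 g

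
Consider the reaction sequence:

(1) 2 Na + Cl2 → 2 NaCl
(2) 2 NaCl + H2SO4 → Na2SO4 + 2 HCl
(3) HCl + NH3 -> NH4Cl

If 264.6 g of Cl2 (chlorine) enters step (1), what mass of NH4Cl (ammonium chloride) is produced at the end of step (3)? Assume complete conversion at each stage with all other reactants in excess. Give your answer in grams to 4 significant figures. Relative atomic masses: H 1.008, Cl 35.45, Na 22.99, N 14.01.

399.3 g

M(Cl2) = 2(35.45) = 70.90 g/mol.
M(NH4Cl) = 14.01 + 4(1.008) + 35.45 = 53.492 g/mol.
n(Cl2) = 264.6 / 70.90 = 3.7320 mol.
Reaction (1): Cl2→NaCl ratio 1:2 ⇒ n(NaCl) = 7.4640 mol.
Reaction (2): NaCl→HCl ratio 2:2 ⇒ n(HCl) = 7.4640 mol.
Reaction (3): HCl→NH4Cl ratio 1:1 ⇒ n(NH4Cl) = 7.4640 mol.
Mass of NH4Cl = 7.4640 × 53.492 = 399.27 g.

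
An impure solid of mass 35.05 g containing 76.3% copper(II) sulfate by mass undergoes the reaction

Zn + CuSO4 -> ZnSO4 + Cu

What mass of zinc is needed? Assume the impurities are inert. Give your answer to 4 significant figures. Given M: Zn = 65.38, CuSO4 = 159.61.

Mass of pure CuSO4 = 35.05 g × 0.763 = 26.743 g.
n(CuSO4) = 26.743 g / 159.61 g/mol = 0.16755 mol.
From the equation the CuSO4:Zn mole ratio is 1:1, so n(Zn) = 0.16755 × 1/1 = 0.16755 mol.
Mass of Zn = 0.16755 mol × 65.38 g/mol = 10.955 g.

10.95 g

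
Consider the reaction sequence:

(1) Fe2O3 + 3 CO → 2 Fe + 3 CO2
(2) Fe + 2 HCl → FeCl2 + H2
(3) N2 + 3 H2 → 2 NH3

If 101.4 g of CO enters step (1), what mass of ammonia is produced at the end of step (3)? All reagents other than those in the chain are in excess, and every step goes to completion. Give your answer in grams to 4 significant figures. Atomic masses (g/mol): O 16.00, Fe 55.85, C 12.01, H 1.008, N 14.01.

27.41 g

M(CO) = 12.01 + 16.00 = 28.01 g/mol.
M(NH3) = 14.01 + 3(1.008) = 17.034 g/mol.
n(CO) = 101.4 / 28.01 = 3.6201 mol.
Reaction (1): CO→Fe ratio 3:2 ⇒ n(Fe) = 2.4134 mol.
Reaction (2): Fe→H2 ratio 1:1 ⇒ n(H2) = 2.4134 mol.
Reaction (3): H2→NH3 ratio 3:2 ⇒ n(NH3) = 1.6089 mol.
Mass of NH3 = 1.6089 × 17.034 = 27.407 g.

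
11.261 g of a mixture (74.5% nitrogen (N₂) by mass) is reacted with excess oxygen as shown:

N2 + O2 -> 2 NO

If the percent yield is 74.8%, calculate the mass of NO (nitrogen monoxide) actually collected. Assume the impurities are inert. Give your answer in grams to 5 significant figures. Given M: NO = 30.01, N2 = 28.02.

13.442 g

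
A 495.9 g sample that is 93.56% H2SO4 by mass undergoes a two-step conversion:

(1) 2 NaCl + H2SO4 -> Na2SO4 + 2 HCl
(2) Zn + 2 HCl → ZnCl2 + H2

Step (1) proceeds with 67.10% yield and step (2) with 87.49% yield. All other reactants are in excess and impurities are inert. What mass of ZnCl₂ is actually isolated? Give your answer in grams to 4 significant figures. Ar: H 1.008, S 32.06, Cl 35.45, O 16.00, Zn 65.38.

Pure H2SO4 = 495.9 × 0.9356 = 463.96 g.
M(H2SO4) = 2(1.008) + 32.06 + 4(16.00) = 98.076 g/mol.
M(ZnCl2) = 65.38 + 2(35.45) = 136.28 g/mol.
n(H2SO4) = 463.96 / 98.076 = 4.7307 mol.
Step 1 (H2SO4:HCl = 1:2): theoretical n(HCl) = 9.4613 mol; at 67.10% yield, n(HCl) = 6.3485 mol.
Step 2 (HCl:ZnCl2 = 2:1): theoretical n(ZnCl2) = 3.1743 mol, so theoretical mass = 3.1743 × 136.28 = 432.59 g.
At 87.49% yield, actual mass of ZnCl2 = 432.59 × 0.8749 = 378.47 g.

378.5 g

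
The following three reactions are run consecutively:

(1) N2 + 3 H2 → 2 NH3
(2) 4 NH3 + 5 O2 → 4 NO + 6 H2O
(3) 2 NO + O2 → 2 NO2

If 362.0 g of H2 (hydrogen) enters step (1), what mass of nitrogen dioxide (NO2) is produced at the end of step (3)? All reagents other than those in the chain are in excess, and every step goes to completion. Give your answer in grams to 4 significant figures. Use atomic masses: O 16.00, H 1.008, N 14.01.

M(H2) = 2(1.008) = 2.016 g/mol.
M(NO2) = 14.01 + 2(16.00) = 46.01 g/mol.
n(H2) = 362.0 / 2.016 = 179.56 mol.
Reaction (1): H2→NH3 ratio 3:2 ⇒ n(NH3) = 119.71 mol.
Reaction (2): NH3→NO ratio 4:4 ⇒ n(NO) = 119.71 mol.
Reaction (3): NO→NO2 ratio 2:2 ⇒ n(NO2) = 119.71 mol.
Mass of NO2 = 119.71 × 46.01 = 5507.8 g.

5508 g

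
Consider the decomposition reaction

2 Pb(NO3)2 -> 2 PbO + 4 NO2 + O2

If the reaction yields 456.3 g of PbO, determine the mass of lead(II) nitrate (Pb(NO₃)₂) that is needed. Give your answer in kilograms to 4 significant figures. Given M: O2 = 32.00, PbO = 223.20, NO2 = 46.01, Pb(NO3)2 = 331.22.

0.6771 kg

n(PbO) = 456.30 g / 223.20 g/mol = 2.0444 mol.
From the equation the PbO:Pb(NO3)2 mole ratio is 2:2, so n(Pb(NO3)2) = 2.0444 × 2/2 = 2.0444 mol.
Mass of Pb(NO3)2 = 2.0444 mol × 331.22 g/mol = 677.13 g.
Converting to kg: 677.13 g = 0.6771 kg.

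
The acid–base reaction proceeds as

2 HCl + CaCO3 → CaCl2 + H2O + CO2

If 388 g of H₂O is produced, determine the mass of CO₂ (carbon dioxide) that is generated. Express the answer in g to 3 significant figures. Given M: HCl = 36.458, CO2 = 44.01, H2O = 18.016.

948 g

n(H2O) = 388.0 g / 18.016 g/mol = 21.54 mol.
From the equation the H2O:CO2 mole ratio is 1:1, so n(CO2) = 21.54 × 1/1 = 21.54 mol.
Mass of CO2 = 21.54 mol × 44.01 g/mol = 947.8 g.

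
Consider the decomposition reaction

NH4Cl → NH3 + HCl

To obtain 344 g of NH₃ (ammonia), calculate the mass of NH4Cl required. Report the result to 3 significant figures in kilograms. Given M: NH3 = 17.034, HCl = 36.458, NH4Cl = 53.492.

1.08 kg

n(NH3) = 344.0 g / 17.034 g/mol = 20.19 mol.
From the equation the NH3:NH4Cl mole ratio is 1:1, so n(NH4Cl) = 20.19 × 1/1 = 20.19 mol.
Mass of NH4Cl = 20.19 mol × 53.492 g/mol = 1080 g.
Converting to kg: 1080 g = 1.08 kg.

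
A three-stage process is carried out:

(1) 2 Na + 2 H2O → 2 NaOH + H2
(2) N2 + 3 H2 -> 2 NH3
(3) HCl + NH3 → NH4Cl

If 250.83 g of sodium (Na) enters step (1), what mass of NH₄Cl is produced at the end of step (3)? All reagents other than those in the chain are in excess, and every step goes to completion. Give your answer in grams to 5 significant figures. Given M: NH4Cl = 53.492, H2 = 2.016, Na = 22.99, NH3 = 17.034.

n(Na) = 250.83 / 22.99 = 10.9104 mol.
Reaction (1): Na→H2 ratio 2:1 ⇒ n(H2) = 5.45520 mol.
Reaction (2): H2→NH3 ratio 3:2 ⇒ n(NH3) = 3.63680 mol.
Reaction (3): NH3→NH4Cl ratio 1:1 ⇒ n(NH4Cl) = 3.63680 mol.
Mass of NH4Cl = 3.63680 × 53.492 = 194.540 g.

194.54 g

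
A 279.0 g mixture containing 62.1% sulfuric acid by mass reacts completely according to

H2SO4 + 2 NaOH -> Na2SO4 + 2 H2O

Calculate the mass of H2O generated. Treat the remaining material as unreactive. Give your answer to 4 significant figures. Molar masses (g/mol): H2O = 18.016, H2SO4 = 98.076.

Mass of pure H2SO4 = 279.0 g × 0.621 = 173.26 g.
n(H2SO4) = 173.26 g / 98.076 g/mol = 1.7666 mol.
From the equation the H2SO4:H2O mole ratio is 1:2, so n(H2O) = 1.7666 × 2/1 = 3.5332 mol.
Mass of H2O = 3.5332 mol × 18.016 g/mol = 63.653 g.

63.65 g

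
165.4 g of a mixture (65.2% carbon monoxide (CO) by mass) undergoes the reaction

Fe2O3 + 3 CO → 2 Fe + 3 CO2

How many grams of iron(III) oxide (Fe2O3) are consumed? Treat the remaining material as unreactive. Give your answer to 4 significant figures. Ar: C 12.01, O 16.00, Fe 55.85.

Mass of pure CO = 165.4 g × 0.652 = 107.84 g.
M(CO) = 12.01 + 16.00 = 28.01 g/mol.
M(Fe2O3) = 2(55.85) + 3(16.00) = 159.70 g/mol.
n(CO) = 107.84 g / 28.01 g/mol = 3.8501 mol.
From the equation the CO:Fe2O3 mole ratio is 3:1, so n(Fe2O3) = 3.8501 × 1/3 = 1.2834 mol.
Mass of Fe2O3 = 1.2834 mol × 159.70 g/mol = 204.95 g.

205.0 g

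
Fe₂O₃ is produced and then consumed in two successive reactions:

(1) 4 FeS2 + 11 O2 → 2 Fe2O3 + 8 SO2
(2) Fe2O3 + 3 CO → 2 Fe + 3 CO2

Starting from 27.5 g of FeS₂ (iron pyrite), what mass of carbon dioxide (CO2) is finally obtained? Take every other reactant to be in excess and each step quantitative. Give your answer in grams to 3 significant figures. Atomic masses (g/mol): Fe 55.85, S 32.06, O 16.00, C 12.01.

15.1 g

M(FeS2) = 55.85 + 2(32.06) = 119.97 g/mol.
M(CO2) = 12.01 + 2(16.00) = 44.01 g/mol.
n(FeS2) = 27.50 / 119.97 = 0.2292 mol.
Step 1 gives a 4:2 ratio of FeS2 to Fe2O3, so n(Fe2O3) = 0.1146 mol.
In step 2 the Fe2O3:CO2 ratio is 1:3, so n(CO2) = 0.3438 mol.
Mass of CO2 = 0.3438 × 44.01 = 15.13 g.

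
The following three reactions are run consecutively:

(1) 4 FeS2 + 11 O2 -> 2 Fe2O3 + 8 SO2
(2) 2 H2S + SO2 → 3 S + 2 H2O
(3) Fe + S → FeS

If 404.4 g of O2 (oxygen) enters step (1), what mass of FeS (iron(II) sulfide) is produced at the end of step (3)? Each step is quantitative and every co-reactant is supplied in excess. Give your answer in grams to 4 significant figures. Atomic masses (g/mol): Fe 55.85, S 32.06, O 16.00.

2424 g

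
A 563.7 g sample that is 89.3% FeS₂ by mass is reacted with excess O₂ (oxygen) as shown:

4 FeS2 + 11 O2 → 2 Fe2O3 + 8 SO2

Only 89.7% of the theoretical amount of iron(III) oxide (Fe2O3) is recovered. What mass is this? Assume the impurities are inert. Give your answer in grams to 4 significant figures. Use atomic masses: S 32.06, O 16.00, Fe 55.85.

Pure FeS2 available = 563.7 g × 0.893 = 503.38 g.
M(FeS2) = 55.85 + 2(32.06) = 119.97 g/mol.
M(Fe2O3) = 2(55.85) + 3(16.00) = 159.70 g/mol.
n(FeS2) = 503.38 g / 119.97 g/mol = 4.1959 mol.
From the equation the FeS2:Fe2O3 mole ratio is 4:2, so n(Fe2O3) = 4.1959 × 2/4 = 2.0980 mol.
Mass of Fe2O3 = 2.0980 mol × 159.70 g/mol = 335.04 g.
Actual mass collected = 335.04 g × 0.897 = 300.53 g.

300.5 g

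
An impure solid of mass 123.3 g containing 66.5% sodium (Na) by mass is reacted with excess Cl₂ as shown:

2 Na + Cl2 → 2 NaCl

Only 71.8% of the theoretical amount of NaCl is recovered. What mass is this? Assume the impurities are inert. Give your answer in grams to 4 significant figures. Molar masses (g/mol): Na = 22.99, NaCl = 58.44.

149.7 g

Pure Na available = 123.3 g × 0.665 = 81.994 g.
n(Na) = 81.994 g / 22.99 g/mol = 3.5665 mol.
From the equation the Na:NaCl mole ratio is 2:2, so n(NaCl) = 3.5665 × 2/2 = 3.5665 mol.
Mass of NaCl = 3.5665 mol × 58.44 g/mol = 208.43 g.
Actual mass collected = 208.43 g × 0.718 = 149.65 g.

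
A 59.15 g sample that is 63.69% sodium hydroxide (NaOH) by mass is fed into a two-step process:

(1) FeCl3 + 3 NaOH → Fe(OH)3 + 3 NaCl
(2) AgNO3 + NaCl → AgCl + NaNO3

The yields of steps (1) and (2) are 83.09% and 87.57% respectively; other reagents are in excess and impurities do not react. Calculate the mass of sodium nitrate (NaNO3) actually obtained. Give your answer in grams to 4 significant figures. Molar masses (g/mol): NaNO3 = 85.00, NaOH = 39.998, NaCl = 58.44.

Pure NaOH = 59.15 × 0.6369 = 37.673 g.
n(NaOH) = 37.673 / 39.998 = 0.94186 mol.
Step 1 (NaOH:NaCl = 3:3): theoretical n(NaCl) = 0.94186 mol; at 83.09% yield, n(NaCl) = 0.78259 mol.
Step 2 (NaCl:NaNO3 = 1:1): theoretical n(NaNO3) = 0.78259 mol, so theoretical mass = 0.78259 × 85.00 = 66.520 g.
At 87.57% yield, actual mass of NaNO3 = 66.520 × 0.8757 = 58.252 g.

58.25 g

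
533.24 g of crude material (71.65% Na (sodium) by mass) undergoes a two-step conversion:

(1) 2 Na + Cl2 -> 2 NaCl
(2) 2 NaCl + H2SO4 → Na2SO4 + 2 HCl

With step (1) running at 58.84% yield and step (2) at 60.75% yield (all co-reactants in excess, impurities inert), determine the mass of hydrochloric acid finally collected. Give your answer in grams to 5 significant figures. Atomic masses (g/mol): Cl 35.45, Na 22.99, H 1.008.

Pure Na = 533.24 × 0.7165 = 382.066 g.
M(Na) = 22.99 g/mol.
M(HCl) = 1.008 + 35.45 = 36.458 g/mol.
n(Na) = 382.066 / 22.99 = 16.6188 mol.
Step 1 (Na:NaCl = 2:2): theoretical n(NaCl) = 16.6188 mol; at 58.84% yield, n(NaCl) = 9.77851 mol.
Step 2 (NaCl:HCl = 2:2): theoretical n(HCl) = 9.77851 mol, so theoretical mass = 9.77851 × 36.458 = 356.505 g.
At 60.75% yield, actual mass of HCl = 356.505 × 0.6075 = 216.577 g.

216.58 g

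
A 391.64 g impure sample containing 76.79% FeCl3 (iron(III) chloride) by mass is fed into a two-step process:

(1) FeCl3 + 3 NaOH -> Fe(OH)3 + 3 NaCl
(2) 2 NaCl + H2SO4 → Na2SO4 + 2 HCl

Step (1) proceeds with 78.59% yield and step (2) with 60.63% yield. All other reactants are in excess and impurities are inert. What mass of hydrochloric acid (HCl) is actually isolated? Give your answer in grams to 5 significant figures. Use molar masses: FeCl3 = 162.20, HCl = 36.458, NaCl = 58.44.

96.630 g

Pure FeCl3 = 391.64 × 0.7679 = 300.740 g.
n(FeCl3) = 300.740 / 162.20 = 1.85413 mol.
Step 1 (FeCl3:NaCl = 1:3): theoretical n(NaCl) = 5.56240 mol; at 78.59% yield, n(NaCl) = 4.37149 mol.
Step 2 (NaCl:HCl = 2:2): theoretical n(HCl) = 4.37149 mol, so theoretical mass = 4.37149 × 36.458 = 159.376 g.
At 60.63% yield, actual mass of HCl = 159.376 × 0.6063 = 96.6295 g.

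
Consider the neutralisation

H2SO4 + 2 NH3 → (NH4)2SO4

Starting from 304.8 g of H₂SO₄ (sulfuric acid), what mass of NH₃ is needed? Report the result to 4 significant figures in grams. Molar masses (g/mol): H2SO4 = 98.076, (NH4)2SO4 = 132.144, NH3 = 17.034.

n(H2SO4) = 304.80 g / 98.076 g/mol = 3.1078 mol.
From the equation the H2SO4:NH3 mole ratio is 1:2, so n(NH3) = 3.1078 × 2/1 = 6.2156 mol.
Mass of NH3 = 6.2156 mol × 17.034 g/mol = 105.88 g.

105.9 g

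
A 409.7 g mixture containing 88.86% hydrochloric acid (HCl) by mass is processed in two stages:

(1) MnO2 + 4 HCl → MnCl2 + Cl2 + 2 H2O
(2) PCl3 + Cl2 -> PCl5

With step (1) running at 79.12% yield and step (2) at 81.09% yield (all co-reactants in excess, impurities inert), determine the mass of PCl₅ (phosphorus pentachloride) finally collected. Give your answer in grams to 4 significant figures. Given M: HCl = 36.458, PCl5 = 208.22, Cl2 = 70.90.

Pure HCl = 409.7 × 0.8886 = 364.06 g.
n(HCl) = 364.06 / 36.458 = 9.9857 mol.
Step 1 (HCl:Cl2 = 4:1): theoretical n(Cl2) = 2.4964 mol; at 79.12% yield, n(Cl2) = 1.9752 mol.
Step 2 (Cl2:PCl5 = 1:1): theoretical n(PCl5) = 1.9752 mol, so theoretical mass = 1.9752 × 208.22 = 411.27 g.
At 81.09% yield, actual mass of PCl5 = 411.27 × 0.8109 = 333.50 g.

333.5 g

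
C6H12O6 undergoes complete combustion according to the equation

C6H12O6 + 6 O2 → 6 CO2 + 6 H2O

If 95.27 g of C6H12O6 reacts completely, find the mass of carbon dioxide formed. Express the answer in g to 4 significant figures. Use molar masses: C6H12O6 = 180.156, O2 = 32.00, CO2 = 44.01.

139.6 g

n(C6H12O6) = 95.270 g / 180.156 g/mol = 0.52882 mol.
From the equation the C6H12O6:CO2 mole ratio is 1:6, so n(CO2) = 0.52882 × 6/1 = 3.1729 mol.
Mass of CO2 = 3.1729 mol × 44.01 g/mol = 139.64 g.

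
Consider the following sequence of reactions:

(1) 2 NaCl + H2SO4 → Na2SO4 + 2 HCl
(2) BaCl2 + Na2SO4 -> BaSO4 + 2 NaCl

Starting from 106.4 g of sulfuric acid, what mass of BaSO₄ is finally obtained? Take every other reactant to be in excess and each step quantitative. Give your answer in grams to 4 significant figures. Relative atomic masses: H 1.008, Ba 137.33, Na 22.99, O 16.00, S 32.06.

M(H2SO4) = 2(1.008) + 32.06 + 4(16.00) = 98.076 g/mol.
M(BaSO4) = 137.33 + 32.06 + 4(16.00) = 233.39 g/mol.
n(H2SO4) = 106.40 / 98.076 = 1.0849 mol.
Step 1 gives a 1:1 ratio of H2SO4 to Na2SO4, so n(Na2SO4) = 1.0849 mol.
In step 2 the Na2SO4:BaSO4 ratio is 1:1, so n(BaSO4) = 1.0849 mol.
Mass of BaSO4 = 1.0849 × 233.39 = 253.20 g.

253.2 g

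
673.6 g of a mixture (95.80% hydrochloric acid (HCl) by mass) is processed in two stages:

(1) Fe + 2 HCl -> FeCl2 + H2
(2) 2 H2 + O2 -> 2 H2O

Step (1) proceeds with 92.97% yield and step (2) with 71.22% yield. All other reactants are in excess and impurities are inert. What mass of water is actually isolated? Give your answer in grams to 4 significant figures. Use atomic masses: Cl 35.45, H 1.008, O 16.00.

Pure HCl = 673.6 × 0.9580 = 645.31 g.
M(HCl) = 1.008 + 35.45 = 36.458 g/mol.
M(H2O) = 2(1.008) + 16.00 = 18.016 g/mol.
n(HCl) = 645.31 / 36.458 = 17.700 mol.
Step 1 (HCl:H2 = 2:1): theoretical n(H2) = 8.8500 mol; at 92.97% yield, n(H2) = 8.2279 mol.
Step 2 (H2:H2O = 2:2): theoretical n(H2O) = 8.2279 mol, so theoretical mass = 8.2279 × 18.016 = 148.23 g.
At 71.22% yield, actual mass of H2O = 148.23 × 0.7122 = 105.57 g.

105.6 g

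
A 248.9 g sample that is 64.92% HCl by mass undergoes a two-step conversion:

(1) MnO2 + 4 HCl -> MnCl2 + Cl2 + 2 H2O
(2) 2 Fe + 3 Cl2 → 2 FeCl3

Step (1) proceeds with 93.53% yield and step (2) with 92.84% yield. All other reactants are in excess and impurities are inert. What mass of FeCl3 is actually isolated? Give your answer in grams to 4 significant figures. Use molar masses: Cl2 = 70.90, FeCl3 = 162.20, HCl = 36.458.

Pure HCl = 248.9 × 0.6492 = 161.59 g.
n(HCl) = 161.59 / 36.458 = 4.4321 mol.
Step 1 (HCl:Cl2 = 4:1): theoretical n(Cl2) = 1.1080 mol; at 93.53% yield, n(Cl2) = 1.0363 mol.
Step 2 (Cl2:FeCl3 = 3:2): theoretical n(FeCl3) = 0.69089 mol, so theoretical mass = 0.69089 × 162.20 = 112.06 g.
At 92.84% yield, actual mass of FeCl3 = 112.06 × 0.9284 = 104.04 g.

104.0 g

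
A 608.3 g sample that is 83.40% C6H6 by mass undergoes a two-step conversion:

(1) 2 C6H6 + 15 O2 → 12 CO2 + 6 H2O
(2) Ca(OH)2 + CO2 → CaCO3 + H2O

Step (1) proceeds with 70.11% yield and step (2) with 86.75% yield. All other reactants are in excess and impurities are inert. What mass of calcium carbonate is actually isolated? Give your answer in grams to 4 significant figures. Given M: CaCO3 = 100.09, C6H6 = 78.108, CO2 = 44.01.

Pure C6H6 = 608.3 × 0.8340 = 507.32 g.
n(C6H6) = 507.32 / 78.108 = 6.4951 mol.
Step 1 (C6H6:CO2 = 2:12): theoretical n(CO2) = 38.971 mol; at 70.11% yield, n(CO2) = 27.322 mol.
Step 2 (CO2:CaCO3 = 1:1): theoretical n(CaCO3) = 27.322 mol, so theoretical mass = 27.322 × 100.09 = 2734.7 g.
At 86.75% yield, actual mass of CaCO3 = 2734.7 × 0.8675 = 2372.4 g.

2372 g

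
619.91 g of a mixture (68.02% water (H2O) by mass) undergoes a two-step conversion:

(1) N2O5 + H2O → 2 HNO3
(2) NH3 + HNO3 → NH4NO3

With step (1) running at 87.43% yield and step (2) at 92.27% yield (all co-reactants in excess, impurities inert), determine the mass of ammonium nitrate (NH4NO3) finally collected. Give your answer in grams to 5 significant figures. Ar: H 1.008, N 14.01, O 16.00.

Pure H2O = 619.91 × 0.6802 = 421.663 g.
M(H2O) = 2(1.008) + 16.00 = 18.016 g/mol.
M(NH4NO3) = 2(14.01) + 4(1.008) + 3(16.00) = 80.052 g/mol.
n(H2O) = 421.663 / 18.016 = 23.4049 mol.
Step 1 (H2O:HNO3 = 1:2): theoretical n(HNO3) = 46.8098 mol; at 87.43% yield, n(HNO3) = 40.9258 mol.
Step 2 (HNO3:NH4NO3 = 1:1): theoretical n(NH4NO3) = 40.9258 mol, so theoretical mass = 40.9258 × 80.052 = 3276.19 g.
At 92.27% yield, actual mass of NH4NO3 = 3276.19 × 0.9227 = 3022.94 g.

3022.9 g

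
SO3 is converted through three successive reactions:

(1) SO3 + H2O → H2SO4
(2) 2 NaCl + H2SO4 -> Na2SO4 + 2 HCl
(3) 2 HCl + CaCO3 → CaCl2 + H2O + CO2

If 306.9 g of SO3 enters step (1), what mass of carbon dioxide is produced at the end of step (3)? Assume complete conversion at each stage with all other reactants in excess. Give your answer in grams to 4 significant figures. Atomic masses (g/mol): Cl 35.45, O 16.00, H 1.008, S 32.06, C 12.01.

168.7 g

M(SO3) = 32.06 + 3(16.00) = 80.06 g/mol.
M(CO2) = 12.01 + 2(16.00) = 44.01 g/mol.
n(SO3) = 306.9 / 80.06 = 3.8334 mol.
Reaction (1): SO3→H2SO4 ratio 1:1 ⇒ n(H2SO4) = 3.8334 mol.
Reaction (2): H2SO4→HCl ratio 1:2 ⇒ n(HCl) = 7.6667 mol.
Reaction (3): HCl→CO2 ratio 2:1 ⇒ n(CO2) = 3.8334 mol.
Mass of CO2 = 3.8334 × 44.01 = 168.71 g.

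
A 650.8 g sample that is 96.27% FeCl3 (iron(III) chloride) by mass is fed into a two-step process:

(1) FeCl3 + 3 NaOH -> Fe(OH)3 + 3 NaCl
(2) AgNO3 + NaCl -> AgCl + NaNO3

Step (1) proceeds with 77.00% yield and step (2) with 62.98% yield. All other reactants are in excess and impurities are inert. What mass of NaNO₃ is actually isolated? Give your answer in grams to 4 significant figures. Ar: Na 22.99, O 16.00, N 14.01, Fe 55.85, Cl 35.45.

Pure FeCl3 = 650.8 × 0.9627 = 626.53 g.
M(FeCl3) = 55.85 + 3(35.45) = 162.20 g/mol.
M(NaNO3) = 22.99 + 14.01 + 3(16.00) = 85.00 g/mol.
n(FeCl3) = 626.53 / 162.20 = 3.8627 mol.
Step 1 (FeCl3:NaCl = 1:3): theoretical n(NaCl) = 11.588 mol; at 77.00% yield, n(NaCl) = 8.9228 mol.
Step 2 (NaCl:NaNO3 = 1:1): theoretical n(NaNO3) = 8.9228 mol, so theoretical mass = 8.9228 × 85.00 = 758.44 g.
At 62.98% yield, actual mass of NaNO3 = 758.44 × 0.6298 = 477.66 g.

477.7 g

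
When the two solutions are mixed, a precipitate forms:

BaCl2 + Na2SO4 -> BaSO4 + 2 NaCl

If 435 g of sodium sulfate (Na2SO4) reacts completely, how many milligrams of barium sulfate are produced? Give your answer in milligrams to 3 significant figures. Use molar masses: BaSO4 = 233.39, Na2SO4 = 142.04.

n(Na2SO4) = 435.0 g / 142.04 g/mol = 3.063 mol.
From the equation the Na2SO4:BaSO4 mole ratio is 1:1, so n(BaSO4) = 3.063 × 1/1 = 3.063 mol.
Mass of BaSO4 = 3.063 mol × 233.39 g/mol = 714.8 g.
Converting to mg: 714.8 g = 715000 mg.

715000 mg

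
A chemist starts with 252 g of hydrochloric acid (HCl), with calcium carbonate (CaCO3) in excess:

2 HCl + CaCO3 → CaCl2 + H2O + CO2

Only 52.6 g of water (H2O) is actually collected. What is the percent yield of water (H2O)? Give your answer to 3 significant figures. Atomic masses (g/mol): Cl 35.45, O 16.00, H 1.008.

M(HCl) = 1.008 + 35.45 = 36.458 g/mol.
M(H2O) = 2(1.008) + 16.00 = 18.016 g/mol.
n(HCl) = 252.0 g / 36.458 g/mol = 6.912 mol.
From the equation the HCl:H2O mole ratio is 2:1, so n(H2O) = 6.912 × 1/2 = 3.456 mol.
Mass of H2O = 3.456 mol × 18.016 g/mol = 62.26 g.
This is the theoretical yield. Percent yield = 52.6 g / 62.26 g × 100% = 84.48%.

84.5 %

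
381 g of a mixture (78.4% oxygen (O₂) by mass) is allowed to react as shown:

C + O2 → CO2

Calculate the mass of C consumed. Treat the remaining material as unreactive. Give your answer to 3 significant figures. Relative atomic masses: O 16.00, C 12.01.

Mass of pure O2 = 381 g × 0.784 = 298.7 g.
M(O2) = 2(16.00) = 32.00 g/mol.
M(C) = 12.01 g/mol.
n(O2) = 298.7 g / 32.00 g/mol = 9.335 mol.
From the equation the O2:C mole ratio is 1:1, so n(C) = 9.335 × 1/1 = 9.335 mol.
Mass of C = 9.335 mol × 12.01 g/mol = 112.1 g.

112 g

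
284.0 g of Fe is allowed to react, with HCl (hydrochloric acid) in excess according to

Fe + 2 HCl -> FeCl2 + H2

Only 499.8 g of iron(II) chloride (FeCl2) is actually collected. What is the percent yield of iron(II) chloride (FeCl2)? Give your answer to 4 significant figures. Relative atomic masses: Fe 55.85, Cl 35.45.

77.54 %

M(Fe) = 55.85 g/mol.
M(FeCl2) = 55.85 + 2(35.45) = 126.75 g/mol.
n(Fe) = 284.00 g / 55.85 g/mol = 5.0850 mol.
From the equation the Fe:FeCl2 mole ratio is 1:1, so n(FeCl2) = 5.0850 × 1/1 = 5.0850 mol.
Mass of FeCl2 = 5.0850 mol × 126.75 g/mol = 644.53 g.
This is the theoretical yield. Percent yield = 499.8 g / 644.53 g × 100% = 77.545%.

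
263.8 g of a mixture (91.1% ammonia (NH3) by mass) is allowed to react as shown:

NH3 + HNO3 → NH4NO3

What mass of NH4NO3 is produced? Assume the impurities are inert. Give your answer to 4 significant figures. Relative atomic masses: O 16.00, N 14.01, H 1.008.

1129 g

Mass of pure NH3 = 263.8 g × 0.911 = 240.32 g.
M(NH3) = 14.01 + 3(1.008) = 17.034 g/mol.
M(NH4NO3) = 2(14.01) + 4(1.008) + 3(16.00) = 80.052 g/mol.
n(NH3) = 240.32 g / 17.034 g/mol = 14.108 mol.
From the equation the NH3:NH4NO3 mole ratio is 1:1, so n(NH4NO3) = 14.108 × 1/1 = 14.108 mol.
Mass of NH4NO3 = 14.108 mol × 80.052 g/mol = 1129.4 g.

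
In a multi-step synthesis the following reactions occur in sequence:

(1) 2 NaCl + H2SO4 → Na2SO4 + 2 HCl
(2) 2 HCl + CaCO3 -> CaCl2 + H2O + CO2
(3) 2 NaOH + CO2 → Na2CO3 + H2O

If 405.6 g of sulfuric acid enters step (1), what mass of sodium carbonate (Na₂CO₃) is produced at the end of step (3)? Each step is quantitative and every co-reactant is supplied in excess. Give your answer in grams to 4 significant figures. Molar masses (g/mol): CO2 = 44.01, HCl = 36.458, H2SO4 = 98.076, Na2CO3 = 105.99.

n(H2SO4) = 405.6 / 98.076 = 4.1356 mol.
Reaction (1): H2SO4→HCl ratio 1:2 ⇒ n(HCl) = 8.2711 mol.
Reaction (2): HCl→CO2 ratio 2:1 ⇒ n(CO2) = 4.1356 mol.
Reaction (3): CO2→Na2CO3 ratio 1:1 ⇒ n(Na2CO3) = 4.1356 mol.
Mass of Na2CO3 = 4.1356 × 105.99 = 438.33 g.

438.3 g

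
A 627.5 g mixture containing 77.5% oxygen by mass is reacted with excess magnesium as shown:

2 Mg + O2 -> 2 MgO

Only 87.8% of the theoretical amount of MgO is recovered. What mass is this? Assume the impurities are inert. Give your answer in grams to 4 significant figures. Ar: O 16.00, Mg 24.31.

1076 g

Pure O2 available = 627.5 g × 0.775 = 486.31 g.
M(O2) = 2(16.00) = 32.00 g/mol.
M(MgO) = 24.31 + 16.00 = 40.31 g/mol.
n(O2) = 486.31 g / 32.00 g/mol = 15.197 mol.
From the equation the O2:MgO mole ratio is 1:2, so n(MgO) = 15.197 × 2/1 = 30.395 mol.
Mass of MgO = 30.395 mol × 40.31 g/mol = 1225.2 g.
Actual mass collected = 1225.2 g × 0.878 = 1075.7 g.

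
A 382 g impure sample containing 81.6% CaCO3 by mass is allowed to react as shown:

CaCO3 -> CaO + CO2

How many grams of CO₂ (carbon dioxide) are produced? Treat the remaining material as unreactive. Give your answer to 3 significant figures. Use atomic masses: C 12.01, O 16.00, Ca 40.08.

137 g

Mass of pure CaCO3 = 382 g × 0.816 = 311.7 g.
M(CaCO3) = 40.08 + 12.01 + 3(16.00) = 100.09 g/mol.
M(CO2) = 12.01 + 2(16.00) = 44.01 g/mol.
n(CaCO3) = 311.7 g / 100.09 g/mol = 3.114 mol.
From the equation the CaCO3:CO2 mole ratio is 1:1, so n(CO2) = 3.114 × 1/1 = 3.114 mol.
Mass of CO2 = 3.114 mol × 44.01 g/mol = 137.1 g.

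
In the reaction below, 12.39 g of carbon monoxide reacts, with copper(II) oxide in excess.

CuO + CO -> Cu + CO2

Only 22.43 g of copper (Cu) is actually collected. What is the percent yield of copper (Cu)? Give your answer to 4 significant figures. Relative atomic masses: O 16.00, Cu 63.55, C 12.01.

79.79 %

M(CO) = 12.01 + 16.00 = 28.01 g/mol.
M(Cu) = 63.55 g/mol.
n(CO) = 12.390 g / 28.01 g/mol = 0.44234 mol.
From the equation the CO:Cu mole ratio is 1:1, so n(Cu) = 0.44234 × 1/1 = 0.44234 mol.
Mass of Cu = 0.44234 mol × 63.55 g/mol = 28.111 g.
This is the theoretical yield. Percent yield = 22.43 g / 28.111 g × 100% = 79.791%.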